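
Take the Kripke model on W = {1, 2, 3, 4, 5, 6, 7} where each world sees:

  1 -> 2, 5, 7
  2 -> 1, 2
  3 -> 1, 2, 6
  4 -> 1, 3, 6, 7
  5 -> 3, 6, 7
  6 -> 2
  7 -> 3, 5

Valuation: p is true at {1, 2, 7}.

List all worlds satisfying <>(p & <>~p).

1: successors {2, 5, 7}; p & <>~p there: 2:F, 5:F, 7:T. ✓
2: successors {1, 2}; p & <>~p there: 1:T, 2:F. ✓
3: successors {1, 2, 6}; p & <>~p there: 1:T, 2:F, 6:F. ✓
4: successors {1, 3, 6, 7}; p & <>~p there: 1:T, 3:F, 6:F, 7:T. ✓
5: successors {3, 6, 7}; p & <>~p there: 3:F, 6:F, 7:T. ✓
6: successors {2}; p & <>~p there: 2:F. ✗
7: successors {3, 5}; p & <>~p there: 3:F, 5:F. ✗

{1, 2, 3, 4, 5}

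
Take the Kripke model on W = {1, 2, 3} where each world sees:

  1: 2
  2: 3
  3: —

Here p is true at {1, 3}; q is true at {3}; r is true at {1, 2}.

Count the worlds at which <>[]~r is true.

2

1: successors {2}; []~r there: 2:T. ✓
2: successors {3}; []~r there: 3:T. ✓
3: no successors, so <>[]~r fails. ✗
Satisfying worlds: {1, 2}.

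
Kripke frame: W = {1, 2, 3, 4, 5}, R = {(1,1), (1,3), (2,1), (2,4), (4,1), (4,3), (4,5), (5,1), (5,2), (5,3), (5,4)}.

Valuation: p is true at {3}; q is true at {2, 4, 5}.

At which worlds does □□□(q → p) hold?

1: successors {1, 3}; □□(q → p) there: 1:T, 3:T. ✓
2: successors {1, 4}; □□(q → p) there: 1:T, 4:F. ✗
3: no successors, so □□□(q → p) holds vacuously. ✓
4: successors {1, 3, 5}; □□(q → p) there: 1:T, 3:T, 5:F. ✗
5: successors {1, 2, 3, 4}; □□(q → p) there: 1:T, 2:F, 3:T, 4:F. ✗

{1, 3}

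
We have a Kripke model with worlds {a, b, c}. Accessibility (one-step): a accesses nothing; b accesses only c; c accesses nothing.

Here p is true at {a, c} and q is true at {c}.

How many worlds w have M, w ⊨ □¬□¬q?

2

a: no successors, so □¬□¬q holds vacuously. ✓
b: successors {c}; ¬□¬q there: c:F. ✗
c: no successors, so □¬□¬q holds vacuously. ✓
Satisfying worlds: {a, c}.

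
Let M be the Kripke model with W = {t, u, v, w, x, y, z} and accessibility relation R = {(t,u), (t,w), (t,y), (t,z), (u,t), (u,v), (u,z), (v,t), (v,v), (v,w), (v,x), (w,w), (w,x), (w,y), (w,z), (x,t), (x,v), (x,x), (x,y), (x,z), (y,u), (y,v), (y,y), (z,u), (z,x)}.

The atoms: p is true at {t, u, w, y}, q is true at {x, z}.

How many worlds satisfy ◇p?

t: successors {u, w, y, z}; p there: u:T, w:T, y:T, z:F. ✓
u: successors {t, v, z}; p there: t:T, v:F, z:F. ✓
v: successors {t, v, w, x}; p there: t:T, v:F, w:T, x:F. ✓
w: successors {w, x, y, z}; p there: w:T, x:F, y:T, z:F. ✓
x: successors {t, v, x, y, z}; p there: t:T, v:F, x:F, y:T, z:F. ✓
y: successors {u, v, y}; p there: u:T, v:F, y:T. ✓
z: successors {u, x}; p there: u:T, x:F. ✓
Satisfying worlds: {t, u, v, w, x, y, z}.

7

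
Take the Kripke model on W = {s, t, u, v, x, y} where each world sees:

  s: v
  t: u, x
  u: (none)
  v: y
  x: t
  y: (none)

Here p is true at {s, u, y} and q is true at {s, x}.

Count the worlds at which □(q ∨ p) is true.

4

s: successors {v}; q ∨ p there: v:F. ✗
t: successors {u, x}; q ∨ p there: u:T, x:T. ✓
u: no successors, so □(q ∨ p) holds vacuously. ✓
v: successors {y}; q ∨ p there: y:T. ✓
x: successors {t}; q ∨ p there: t:F. ✗
y: no successors, so □(q ∨ p) holds vacuously. ✓
Satisfying worlds: {t, u, v, y}.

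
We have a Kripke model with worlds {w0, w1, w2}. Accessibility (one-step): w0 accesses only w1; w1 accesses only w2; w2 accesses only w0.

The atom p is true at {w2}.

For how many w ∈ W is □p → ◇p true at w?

3

w0: □p is F, ◇p is F. ✓
w1: □p is T, ◇p is T. ✓
w2: □p is F, ◇p is F. ✓
Satisfying worlds: {w0, w1, w2}.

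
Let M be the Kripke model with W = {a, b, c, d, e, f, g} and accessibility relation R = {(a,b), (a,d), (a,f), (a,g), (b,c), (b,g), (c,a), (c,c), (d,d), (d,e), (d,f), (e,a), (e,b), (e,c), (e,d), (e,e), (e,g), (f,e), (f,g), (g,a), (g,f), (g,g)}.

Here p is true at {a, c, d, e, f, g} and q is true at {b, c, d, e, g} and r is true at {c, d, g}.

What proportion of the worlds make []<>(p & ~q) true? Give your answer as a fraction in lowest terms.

3/7

a: successors {b, d, f, g}; <>(p & ~q) there: b:F, d:T, f:F, g:T. ✗
b: successors {c, g}; <>(p & ~q) there: c:T, g:T. ✓
c: successors {a, c}; <>(p & ~q) there: a:T, c:T. ✓
d: successors {d, e, f}; <>(p & ~q) there: d:T, e:T, f:F. ✗
e: successors {a, b, c, d, e, g}; <>(p & ~q) there: a:T, b:F, c:T, d:T, e:T, g:T. ✗
f: successors {e, g}; <>(p & ~q) there: e:T, g:T. ✓
g: successors {a, f, g}; <>(p & ~q) there: a:T, f:F, g:T. ✗
That's 3 of 7 worlds, so 3/7.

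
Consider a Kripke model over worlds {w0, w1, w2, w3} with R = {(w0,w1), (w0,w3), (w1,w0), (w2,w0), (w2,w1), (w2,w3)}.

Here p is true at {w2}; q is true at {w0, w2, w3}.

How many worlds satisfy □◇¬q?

2

w0: successors {w1, w3}; ◇¬q there: w1:F, w3:F. ✗
w1: successors {w0}; ◇¬q there: w0:T. ✓
w2: successors {w0, w1, w3}; ◇¬q there: w0:T, w1:F, w3:F. ✗
w3: no successors, so □◇¬q holds vacuously. ✓
Satisfying worlds: {w1, w3}.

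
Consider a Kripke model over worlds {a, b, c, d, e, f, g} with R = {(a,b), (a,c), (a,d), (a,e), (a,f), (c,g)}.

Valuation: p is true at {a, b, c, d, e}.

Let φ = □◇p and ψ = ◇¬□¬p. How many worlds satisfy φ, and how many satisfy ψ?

5 and 0

For □◇p:
a: successors {b, c, d, e, f}; ◇p there: b:F, c:F, d:F, e:F, f:F. ✗
b: no successors, so □◇p holds vacuously. ✓
c: successors {g}; ◇p there: g:F. ✗
d: no successors, so □◇p holds vacuously. ✓
e: no successors, so □◇p holds vacuously. ✓
f: no successors, so □◇p holds vacuously. ✓
g: no successors, so □◇p holds vacuously. ✓
— 5 worlds.
For ◇¬□¬p:
a: successors {b, c, d, e, f}; ¬□¬p there: b:F, c:F, d:F, e:F, f:F. ✗
b: no successors, so ◇¬□¬p fails. ✗
c: successors {g}; ¬□¬p there: g:F. ✗
d: no successors, so ◇¬□¬p fails. ✗
e: no successors, so ◇¬□¬p fails. ✗
f: no successors, so ◇¬□¬p fails. ✗
g: no successors, so ◇¬□¬p fails. ✗
— 0 worlds.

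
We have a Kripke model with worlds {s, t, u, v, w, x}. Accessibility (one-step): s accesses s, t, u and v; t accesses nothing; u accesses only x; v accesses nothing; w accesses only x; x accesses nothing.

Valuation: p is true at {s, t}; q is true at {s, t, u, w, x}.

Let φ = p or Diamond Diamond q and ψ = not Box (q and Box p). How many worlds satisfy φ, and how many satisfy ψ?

For p or Diamond Diamond q:
s: p is T, Diamond Diamond q is T. ✓
t: p is T, Diamond Diamond q is F. ✓
u: p is F, Diamond Diamond q is F. ✗
v: p is F, Diamond Diamond q is F. ✗
w: p is F, Diamond Diamond q is F. ✗
x: p is F, Diamond Diamond q is F. ✗
— 2 worlds.
For not Box (q and Box p):
s: Box (q and Box p) is F. ✓
t: Box (q and Box p) is T. ✗
u: Box (q and Box p) is T. ✗
v: Box (q and Box p) is T. ✗
w: Box (q and Box p) is T. ✗
x: Box (q and Box p) is T. ✗
— 1 world.

2 and 1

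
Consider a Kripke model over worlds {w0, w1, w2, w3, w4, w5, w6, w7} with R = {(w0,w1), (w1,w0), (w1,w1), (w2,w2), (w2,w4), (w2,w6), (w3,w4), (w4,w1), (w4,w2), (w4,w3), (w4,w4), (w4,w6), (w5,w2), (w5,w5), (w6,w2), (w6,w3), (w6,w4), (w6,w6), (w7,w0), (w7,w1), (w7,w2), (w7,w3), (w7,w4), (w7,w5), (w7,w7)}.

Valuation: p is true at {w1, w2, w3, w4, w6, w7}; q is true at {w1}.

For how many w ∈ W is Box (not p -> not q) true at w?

8

w0: successors {w1}; not p -> not q there: w1:T. ✓
w1: successors {w0, w1}; not p -> not q there: w0:T, w1:T. ✓
w2: successors {w2, w4, w6}; not p -> not q there: w2:T, w4:T, w6:T. ✓
w3: successors {w4}; not p -> not q there: w4:T. ✓
w4: successors {w1, w2, w3, w4, w6}; not p -> not q there: w1:T, w2:T, w3:T, w4:T, w6:T. ✓
w5: successors {w2, w5}; not p -> not q there: w2:T, w5:T. ✓
w6: successors {w2, w3, w4, w6}; not p -> not q there: w2:T, w3:T, w4:T, w6:T. ✓
w7: successors {w0, w1, w2, w3, w4, w5, w7}; not p -> not q there: w0:T, w1:T, w2:T, w3:T, w4:T, w5:T, w7:T. ✓
Satisfying worlds: {w0, w1, w2, w3, w4, w5, w6, w7}.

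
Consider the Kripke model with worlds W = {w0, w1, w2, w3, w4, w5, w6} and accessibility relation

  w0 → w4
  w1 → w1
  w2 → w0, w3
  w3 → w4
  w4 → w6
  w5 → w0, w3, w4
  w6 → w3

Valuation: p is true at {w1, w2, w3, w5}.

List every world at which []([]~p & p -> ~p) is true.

w0: successors {w4}; []~p & p -> ~p there: w4:T. ✓
w1: successors {w1}; []~p & p -> ~p there: w1:T. ✓
w2: successors {w0, w3}; []~p & p -> ~p there: w0:T, w3:F. ✗
w3: successors {w4}; []~p & p -> ~p there: w4:T. ✓
w4: successors {w6}; []~p & p -> ~p there: w6:T. ✓
w5: successors {w0, w3, w4}; []~p & p -> ~p there: w0:T, w3:F, w4:T. ✗
w6: successors {w3}; []~p & p -> ~p there: w3:F. ✗

{w0, w1, w3, w4}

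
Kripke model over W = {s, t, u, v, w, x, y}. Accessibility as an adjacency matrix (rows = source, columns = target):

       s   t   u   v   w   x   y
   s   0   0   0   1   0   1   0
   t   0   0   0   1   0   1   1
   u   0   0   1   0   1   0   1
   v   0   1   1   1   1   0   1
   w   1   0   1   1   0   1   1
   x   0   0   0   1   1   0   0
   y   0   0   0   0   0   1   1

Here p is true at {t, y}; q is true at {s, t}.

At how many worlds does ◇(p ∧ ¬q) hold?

s: successors {v, x}; p ∧ ¬q there: v:F, x:F. ✗
t: successors {v, x, y}; p ∧ ¬q there: v:F, x:F, y:T. ✓
u: successors {u, w, y}; p ∧ ¬q there: u:F, w:F, y:T. ✓
v: successors {t, u, v, w, y}; p ∧ ¬q there: t:F, u:F, v:F, w:F, y:T. ✓
w: successors {s, u, v, x, y}; p ∧ ¬q there: s:F, u:F, v:F, x:F, y:T. ✓
x: successors {v, w}; p ∧ ¬q there: v:F, w:F. ✗
y: successors {x, y}; p ∧ ¬q there: x:F, y:T. ✓
Satisfying worlds: {t, u, v, w, y}.

5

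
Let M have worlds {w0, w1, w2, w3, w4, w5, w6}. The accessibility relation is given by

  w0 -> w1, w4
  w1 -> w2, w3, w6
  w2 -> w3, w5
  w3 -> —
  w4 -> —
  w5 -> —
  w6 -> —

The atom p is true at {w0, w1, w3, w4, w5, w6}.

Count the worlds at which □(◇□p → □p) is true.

6

w0: successors {w1, w4}; ◇□p → □p there: w1:F, w4:T. ✗
w1: successors {w2, w3, w6}; ◇□p → □p there: w2:T, w3:T, w6:T. ✓
w2: successors {w3, w5}; ◇□p → □p there: w3:T, w5:T. ✓
w3: no successors, so □(◇□p → □p) holds vacuously. ✓
w4: no successors, so □(◇□p → □p) holds vacuously. ✓
w5: no successors, so □(◇□p → □p) holds vacuously. ✓
w6: no successors, so □(◇□p → □p) holds vacuously. ✓
Satisfying worlds: {w1, w2, w3, w4, w5, w6}.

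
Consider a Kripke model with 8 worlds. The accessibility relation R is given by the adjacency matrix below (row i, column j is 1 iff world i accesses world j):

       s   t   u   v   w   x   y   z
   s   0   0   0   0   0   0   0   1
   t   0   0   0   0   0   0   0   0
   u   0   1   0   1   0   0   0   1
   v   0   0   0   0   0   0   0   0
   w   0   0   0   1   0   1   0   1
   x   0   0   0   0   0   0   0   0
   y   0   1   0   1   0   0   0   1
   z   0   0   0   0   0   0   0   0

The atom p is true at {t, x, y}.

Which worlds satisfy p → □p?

{s, t, u, v, w, x, z}

s: p is F, □p is F. ✓
t: p is T, □p is T. ✓
u: p is F, □p is F. ✓
v: p is F, □p is T. ✓
w: p is F, □p is F. ✓
x: p is T, □p is T. ✓
y: p is T, □p is F. ✗
z: p is F, □p is T. ✓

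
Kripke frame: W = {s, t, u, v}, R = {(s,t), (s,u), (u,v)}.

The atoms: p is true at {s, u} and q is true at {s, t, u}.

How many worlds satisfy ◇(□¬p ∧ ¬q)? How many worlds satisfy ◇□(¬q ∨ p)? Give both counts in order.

1 and 2

For ◇(□¬p ∧ ¬q):
s: successors {t, u}; □¬p ∧ ¬q there: t:F, u:F. ✗
t: no successors, so ◇(□¬p ∧ ¬q) fails. ✗
u: successors {v}; □¬p ∧ ¬q there: v:T. ✓
v: no successors, so ◇(□¬p ∧ ¬q) fails. ✗
— 1 world.
For ◇□(¬q ∨ p):
s: successors {t, u}; □(¬q ∨ p) there: t:T, u:T. ✓
t: no successors, so ◇□(¬q ∨ p) fails. ✗
u: successors {v}; □(¬q ∨ p) there: v:T. ✓
v: no successors, so ◇□(¬q ∨ p) fails. ✗
— 2 worlds.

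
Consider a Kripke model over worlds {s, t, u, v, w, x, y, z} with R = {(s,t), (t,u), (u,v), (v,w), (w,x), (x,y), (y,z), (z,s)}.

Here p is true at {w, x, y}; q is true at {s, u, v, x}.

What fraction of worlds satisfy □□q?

s: successors {t}; □q there: t:T. ✓
t: successors {u}; □q there: u:T. ✓
u: successors {v}; □q there: v:F. ✗
v: successors {w}; □q there: w:T. ✓
w: successors {x}; □q there: x:F. ✗
x: successors {y}; □q there: y:F. ✗
y: successors {z}; □q there: z:T. ✓
z: successors {s}; □q there: s:F. ✗
That's 4 of 8 worlds, so 4/8 = 1/2.

1/2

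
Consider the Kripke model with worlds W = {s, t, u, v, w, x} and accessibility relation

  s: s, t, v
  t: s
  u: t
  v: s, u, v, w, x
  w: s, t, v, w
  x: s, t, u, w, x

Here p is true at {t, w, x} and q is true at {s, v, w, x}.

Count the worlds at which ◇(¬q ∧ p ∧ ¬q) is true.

s: successors {s, t, v}; ¬q ∧ p ∧ ¬q there: s:F, t:T, v:F. ✓
t: successors {s}; ¬q ∧ p ∧ ¬q there: s:F. ✗
u: successors {t}; ¬q ∧ p ∧ ¬q there: t:T. ✓
v: successors {s, u, v, w, x}; ¬q ∧ p ∧ ¬q there: s:F, u:F, v:F, w:F, x:F. ✗
w: successors {s, t, v, w}; ¬q ∧ p ∧ ¬q there: s:F, t:T, v:F, w:F. ✓
x: successors {s, t, u, w, x}; ¬q ∧ p ∧ ¬q there: s:F, t:T, u:F, w:F, x:F. ✓
Satisfying worlds: {s, u, w, x}.

4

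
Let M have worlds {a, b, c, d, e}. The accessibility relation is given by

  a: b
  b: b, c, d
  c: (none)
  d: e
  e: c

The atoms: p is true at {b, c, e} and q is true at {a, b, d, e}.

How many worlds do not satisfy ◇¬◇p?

3

a: successors {b}; ¬◇p there: b:F. ✗
b: successors {b, c, d}; ¬◇p there: b:F, c:T, d:F. ✓
c: no successors, so ◇¬◇p fails. ✗
d: successors {e}; ¬◇p there: e:F. ✗
e: successors {c}; ¬◇p there: c:T. ✓
Satisfying worlds: {b, e}.
So ◇¬◇p fails at the other 3 worlds.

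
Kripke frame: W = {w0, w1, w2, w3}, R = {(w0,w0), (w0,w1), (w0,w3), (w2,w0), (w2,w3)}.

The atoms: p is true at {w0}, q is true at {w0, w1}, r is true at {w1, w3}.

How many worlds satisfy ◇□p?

w0: successors {w0, w1, w3}; □p there: w0:F, w1:T, w3:T. ✓
w1: no successors, so ◇□p fails. ✗
w2: successors {w0, w3}; □p there: w0:F, w3:T. ✓
w3: no successors, so ◇□p fails. ✗
Satisfying worlds: {w0, w2}.

2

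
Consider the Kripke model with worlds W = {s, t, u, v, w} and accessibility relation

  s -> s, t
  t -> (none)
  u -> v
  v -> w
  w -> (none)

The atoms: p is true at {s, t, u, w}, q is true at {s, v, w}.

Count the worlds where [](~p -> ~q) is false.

s: successors {s, t}; ~p -> ~q there: s:T, t:T. ✓
t: no successors, so [](~p -> ~q) holds vacuously. ✓
u: successors {v}; ~p -> ~q there: v:F. ✗
v: successors {w}; ~p -> ~q there: w:T. ✓
w: no successors, so [](~p -> ~q) holds vacuously. ✓
Satisfying worlds: {s, t, v, w}.
So [](~p -> ~q) fails at the other 1 world.

1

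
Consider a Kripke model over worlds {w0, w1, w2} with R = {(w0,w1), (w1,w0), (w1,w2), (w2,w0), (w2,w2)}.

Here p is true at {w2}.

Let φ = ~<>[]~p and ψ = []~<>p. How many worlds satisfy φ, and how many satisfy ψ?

For ~<>[]~p:
w0: <>[]~p is F. ✓
w1: <>[]~p is T. ✗
w2: <>[]~p is T. ✗
— 1 world.
For []~<>p:
w0: successors {w1}; ~<>p there: w1:F. ✗
w1: successors {w0, w2}; ~<>p there: w0:T, w2:F. ✗
w2: successors {w0, w2}; ~<>p there: w0:T, w2:F. ✗
— 0 worlds.

1 and 0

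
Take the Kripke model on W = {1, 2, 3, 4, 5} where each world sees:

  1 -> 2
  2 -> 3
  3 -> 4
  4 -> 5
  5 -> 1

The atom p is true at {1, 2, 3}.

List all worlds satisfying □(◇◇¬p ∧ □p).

1: successors {2}; ◇◇¬p ∧ □p there: 2:T. ✓
2: successors {3}; ◇◇¬p ∧ □p there: 3:F. ✗
3: successors {4}; ◇◇¬p ∧ □p there: 4:F. ✗
4: successors {5}; ◇◇¬p ∧ □p there: 5:F. ✗
5: successors {1}; ◇◇¬p ∧ □p there: 1:F. ✗

{1}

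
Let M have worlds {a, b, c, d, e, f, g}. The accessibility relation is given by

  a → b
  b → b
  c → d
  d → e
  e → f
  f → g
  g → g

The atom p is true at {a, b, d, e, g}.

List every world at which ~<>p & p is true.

{e}

a: ~<>p is F, p is T. ✗
b: ~<>p is F, p is T. ✗
c: ~<>p is F, p is F. ✗
d: ~<>p is F, p is T. ✗
e: ~<>p is T, p is T. ✓
f: ~<>p is F, p is F. ✗
g: ~<>p is F, p is T. ✗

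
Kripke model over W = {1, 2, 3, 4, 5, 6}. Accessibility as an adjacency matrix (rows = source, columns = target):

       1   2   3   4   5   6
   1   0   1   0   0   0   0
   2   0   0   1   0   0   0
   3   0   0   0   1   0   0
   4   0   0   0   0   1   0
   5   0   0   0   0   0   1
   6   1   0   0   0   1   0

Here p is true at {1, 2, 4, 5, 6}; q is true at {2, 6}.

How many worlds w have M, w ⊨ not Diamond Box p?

1

1: Diamond Box p is F. ✓
2: Diamond Box p is T. ✗
3: Diamond Box p is T. ✗
4: Diamond Box p is T. ✗
5: Diamond Box p is T. ✗
6: Diamond Box p is T. ✗
Satisfying worlds: {1}.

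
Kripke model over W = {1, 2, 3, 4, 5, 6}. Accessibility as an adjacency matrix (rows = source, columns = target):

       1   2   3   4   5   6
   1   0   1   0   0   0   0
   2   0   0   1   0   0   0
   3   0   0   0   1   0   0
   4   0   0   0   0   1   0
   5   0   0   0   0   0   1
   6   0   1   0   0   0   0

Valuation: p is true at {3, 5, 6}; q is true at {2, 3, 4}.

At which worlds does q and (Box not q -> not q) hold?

{2, 3}

1: q is F, Box not q -> not q is T. ✗
2: q is T, Box not q -> not q is T. ✓
3: q is T, Box not q -> not q is T. ✓
4: q is T, Box not q -> not q is F. ✗
5: q is F, Box not q -> not q is T. ✗
6: q is F, Box not q -> not q is T. ✗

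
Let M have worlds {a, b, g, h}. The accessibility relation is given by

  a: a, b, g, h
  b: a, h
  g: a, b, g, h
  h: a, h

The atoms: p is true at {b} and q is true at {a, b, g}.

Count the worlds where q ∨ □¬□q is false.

0

a: q is T, □¬□q is T. ✓
b: q is T, □¬□q is T. ✓
g: q is T, □¬□q is T. ✓
h: q is F, □¬□q is T. ✓
Satisfying worlds: {a, b, g, h}.
So q ∨ □¬□q fails at the other 0 worlds.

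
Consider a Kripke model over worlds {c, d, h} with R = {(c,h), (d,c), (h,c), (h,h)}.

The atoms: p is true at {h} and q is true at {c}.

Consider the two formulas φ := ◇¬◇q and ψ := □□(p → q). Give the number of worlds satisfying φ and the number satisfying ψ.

2 and 0

For ◇¬◇q:
c: successors {h}; ¬◇q there: h:F. ✗
d: successors {c}; ¬◇q there: c:T. ✓
h: successors {c, h}; ¬◇q there: c:T, h:F. ✓
— 2 worlds.
For □□(p → q):
c: successors {h}; □(p → q) there: h:F. ✗
d: successors {c}; □(p → q) there: c:F. ✗
h: successors {c, h}; □(p → q) there: c:F, h:F. ✗
— 0 worlds.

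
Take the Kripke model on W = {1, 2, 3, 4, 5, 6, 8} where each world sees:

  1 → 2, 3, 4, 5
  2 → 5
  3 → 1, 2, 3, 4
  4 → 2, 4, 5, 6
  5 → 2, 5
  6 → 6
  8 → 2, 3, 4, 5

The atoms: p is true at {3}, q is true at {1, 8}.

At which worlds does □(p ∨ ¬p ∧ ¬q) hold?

1: successors {2, 3, 4, 5}; p ∨ ¬p ∧ ¬q there: 2:T, 3:T, 4:T, 5:T. ✓
2: successors {5}; p ∨ ¬p ∧ ¬q there: 5:T. ✓
3: successors {1, 2, 3, 4}; p ∨ ¬p ∧ ¬q there: 1:F, 2:T, 3:T, 4:T. ✗
4: successors {2, 4, 5, 6}; p ∨ ¬p ∧ ¬q there: 2:T, 4:T, 5:T, 6:T. ✓
5: successors {2, 5}; p ∨ ¬p ∧ ¬q there: 2:T, 5:T. ✓
6: successors {6}; p ∨ ¬p ∧ ¬q there: 6:T. ✓
8: successors {2, 3, 4, 5}; p ∨ ¬p ∧ ¬q there: 2:T, 3:T, 4:T, 5:T. ✓

{1, 2, 4, 5, 6, 8}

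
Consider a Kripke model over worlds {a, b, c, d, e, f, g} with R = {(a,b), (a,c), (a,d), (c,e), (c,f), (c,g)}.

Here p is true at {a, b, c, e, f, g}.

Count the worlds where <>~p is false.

6

a: successors {b, c, d}; ~p there: b:F, c:F, d:T. ✓
b: no successors, so <>~p fails. ✗
c: successors {e, f, g}; ~p there: e:F, f:F, g:F. ✗
d: no successors, so <>~p fails. ✗
e: no successors, so <>~p fails. ✗
f: no successors, so <>~p fails. ✗
g: no successors, so <>~p fails. ✗
Satisfying worlds: {a}.
So <>~p fails at the other 6 worlds.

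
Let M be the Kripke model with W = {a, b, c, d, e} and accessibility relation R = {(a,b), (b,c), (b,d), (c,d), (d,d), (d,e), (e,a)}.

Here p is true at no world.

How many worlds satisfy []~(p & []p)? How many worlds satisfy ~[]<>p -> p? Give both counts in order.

For []~(p & []p):
a: successors {b}; ~(p & []p) there: b:T. ✓
b: successors {c, d}; ~(p & []p) there: c:T, d:T. ✓
c: successors {d}; ~(p & []p) there: d:T. ✓
d: successors {d, e}; ~(p & []p) there: d:T, e:T. ✓
e: successors {a}; ~(p & []p) there: a:T. ✓
— 5 worlds.
For ~[]<>p -> p:
a: ~[]<>p is T, p is F. ✗
b: ~[]<>p is T, p is F. ✗
c: ~[]<>p is T, p is F. ✗
d: ~[]<>p is T, p is F. ✗
e: ~[]<>p is T, p is F. ✗
— 0 worlds.

5 and 0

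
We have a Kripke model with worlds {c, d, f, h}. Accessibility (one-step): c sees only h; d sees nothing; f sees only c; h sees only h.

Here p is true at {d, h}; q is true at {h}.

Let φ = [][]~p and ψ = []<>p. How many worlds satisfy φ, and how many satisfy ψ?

1 and 4

For [][]~p:
c: successors {h}; []~p there: h:F. ✗
d: no successors, so [][]~p holds vacuously. ✓
f: successors {c}; []~p there: c:F. ✗
h: successors {h}; []~p there: h:F. ✗
— 1 world.
For []<>p:
c: successors {h}; <>p there: h:T. ✓
d: no successors, so []<>p holds vacuously. ✓
f: successors {c}; <>p there: c:T. ✓
h: successors {h}; <>p there: h:T. ✓
— 4 worlds.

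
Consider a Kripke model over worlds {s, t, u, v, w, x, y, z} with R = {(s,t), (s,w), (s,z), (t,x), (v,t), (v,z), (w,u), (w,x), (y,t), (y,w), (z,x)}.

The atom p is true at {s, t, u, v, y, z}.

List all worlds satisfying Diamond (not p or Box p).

{s, t, w, y, z}

s: successors {t, w, z}; not p or Box p there: t:F, w:T, z:F. ✓
t: successors {x}; not p or Box p there: x:T. ✓
u: no successors, so Diamond (not p or Box p) fails. ✗
v: successors {t, z}; not p or Box p there: t:F, z:F. ✗
w: successors {u, x}; not p or Box p there: u:T, x:T. ✓
x: no successors, so Diamond (not p or Box p) fails. ✗
y: successors {t, w}; not p or Box p there: t:F, w:T. ✓
z: successors {x}; not p or Box p there: x:T. ✓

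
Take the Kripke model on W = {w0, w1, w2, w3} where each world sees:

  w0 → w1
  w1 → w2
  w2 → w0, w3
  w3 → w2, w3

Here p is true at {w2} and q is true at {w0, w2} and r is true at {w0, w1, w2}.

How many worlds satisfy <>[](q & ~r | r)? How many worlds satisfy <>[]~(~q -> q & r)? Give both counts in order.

For <>[](q & ~r | r):
w0: successors {w1}; [](q & ~r | r) there: w1:T. ✓
w1: successors {w2}; [](q & ~r | r) there: w2:F. ✗
w2: successors {w0, w3}; [](q & ~r | r) there: w0:T, w3:F. ✓
w3: successors {w2, w3}; [](q & ~r | r) there: w2:F, w3:F. ✗
— 2 worlds.
For <>[]~(~q -> q & r):
w0: successors {w1}; []~(~q -> q & r) there: w1:F. ✗
w1: successors {w2}; []~(~q -> q & r) there: w2:F. ✗
w2: successors {w0, w3}; []~(~q -> q & r) there: w0:T, w3:F. ✓
w3: successors {w2, w3}; []~(~q -> q & r) there: w2:F, w3:F. ✗
— 1 world.

2 and 1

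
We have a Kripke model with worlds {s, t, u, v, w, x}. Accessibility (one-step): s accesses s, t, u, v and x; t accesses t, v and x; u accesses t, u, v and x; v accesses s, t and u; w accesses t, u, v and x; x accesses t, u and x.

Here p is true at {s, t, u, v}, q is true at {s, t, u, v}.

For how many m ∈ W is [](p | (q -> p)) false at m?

s: successors {s, t, u, v, x}; p | (q -> p) there: s:T, t:T, u:T, v:T, x:T. ✓
t: successors {t, v, x}; p | (q -> p) there: t:T, v:T, x:T. ✓
u: successors {t, u, v, x}; p | (q -> p) there: t:T, u:T, v:T, x:T. ✓
v: successors {s, t, u}; p | (q -> p) there: s:T, t:T, u:T. ✓
w: successors {t, u, v, x}; p | (q -> p) there: t:T, u:T, v:T, x:T. ✓
x: successors {t, u, x}; p | (q -> p) there: t:T, u:T, x:T. ✓
Satisfying worlds: {s, t, u, v, w, x}.
So [](p | (q -> p)) fails at the other 0 worlds.

0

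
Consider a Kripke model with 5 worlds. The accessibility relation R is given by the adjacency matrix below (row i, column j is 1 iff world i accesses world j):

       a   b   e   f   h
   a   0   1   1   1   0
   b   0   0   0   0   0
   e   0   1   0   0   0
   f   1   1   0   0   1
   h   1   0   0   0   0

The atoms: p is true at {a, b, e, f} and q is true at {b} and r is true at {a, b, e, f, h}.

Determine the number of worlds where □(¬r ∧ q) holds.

a: successors {b, e, f}; ¬r ∧ q there: b:F, e:F, f:F. ✗
b: no successors, so □(¬r ∧ q) holds vacuously. ✓
e: successors {b}; ¬r ∧ q there: b:F. ✗
f: successors {a, b, h}; ¬r ∧ q there: a:F, b:F, h:F. ✗
h: successors {a}; ¬r ∧ q there: a:F. ✗
Satisfying worlds: {b}.

1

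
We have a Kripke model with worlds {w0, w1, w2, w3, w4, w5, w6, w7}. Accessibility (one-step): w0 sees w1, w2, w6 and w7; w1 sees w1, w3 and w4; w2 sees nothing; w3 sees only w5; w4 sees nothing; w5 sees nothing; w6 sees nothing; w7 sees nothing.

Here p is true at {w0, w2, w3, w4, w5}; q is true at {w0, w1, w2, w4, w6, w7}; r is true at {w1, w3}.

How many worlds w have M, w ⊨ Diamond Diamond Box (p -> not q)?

w0: successors {w1, w2, w6, w7}; Diamond Box (p -> not q) there: w1:T, w2:F, w6:F, w7:F. ✓
w1: successors {w1, w3, w4}; Diamond Box (p -> not q) there: w1:T, w3:T, w4:F. ✓
w2: no successors, so Diamond Diamond Box (p -> not q) fails. ✗
w3: successors {w5}; Diamond Box (p -> not q) there: w5:F. ✗
w4: no successors, so Diamond Diamond Box (p -> not q) fails. ✗
w5: no successors, so Diamond Diamond Box (p -> not q) fails. ✗
w6: no successors, so Diamond Diamond Box (p -> not q) fails. ✗
w7: no successors, so Diamond Diamond Box (p -> not q) fails. ✗
Satisfying worlds: {w0, w1}.

2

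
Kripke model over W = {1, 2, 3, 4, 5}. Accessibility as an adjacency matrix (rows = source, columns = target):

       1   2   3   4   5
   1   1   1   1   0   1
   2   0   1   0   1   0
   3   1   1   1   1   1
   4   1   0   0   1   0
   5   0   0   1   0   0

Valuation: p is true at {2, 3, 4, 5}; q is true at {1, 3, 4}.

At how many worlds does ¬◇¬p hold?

1: ◇¬p is T. ✗
2: ◇¬p is F. ✓
3: ◇¬p is T. ✗
4: ◇¬p is T. ✗
5: ◇¬p is F. ✓
Satisfying worlds: {2, 5}.

2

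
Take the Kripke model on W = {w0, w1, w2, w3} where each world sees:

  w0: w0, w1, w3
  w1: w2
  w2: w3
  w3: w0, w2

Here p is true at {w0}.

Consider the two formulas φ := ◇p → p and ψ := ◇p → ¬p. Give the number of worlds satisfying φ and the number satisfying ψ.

3 and 3

For ◇p → p:
w0: ◇p is T, p is T. ✓
w1: ◇p is F, p is F. ✓
w2: ◇p is F, p is F. ✓
w3: ◇p is T, p is F. ✗
— 3 worlds.
For ◇p → ¬p:
w0: ◇p is T, ¬p is F. ✗
w1: ◇p is F, ¬p is T. ✓
w2: ◇p is F, ¬p is T. ✓
w3: ◇p is T, ¬p is T. ✓
— 3 worlds.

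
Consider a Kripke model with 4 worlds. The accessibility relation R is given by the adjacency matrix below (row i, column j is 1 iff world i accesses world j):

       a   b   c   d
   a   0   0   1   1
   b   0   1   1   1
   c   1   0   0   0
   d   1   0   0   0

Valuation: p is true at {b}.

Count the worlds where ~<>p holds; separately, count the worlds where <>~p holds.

For ~<>p:
a: <>p is F. ✓
b: <>p is T. ✗
c: <>p is F. ✓
d: <>p is F. ✓
— 3 worlds.
For <>~p:
a: successors {c, d}; ~p there: c:T, d:T. ✓
b: successors {b, c, d}; ~p there: b:F, c:T, d:T. ✓
c: successors {a}; ~p there: a:T. ✓
d: successors {a}; ~p there: a:T. ✓
— 4 worlds.

3 and 4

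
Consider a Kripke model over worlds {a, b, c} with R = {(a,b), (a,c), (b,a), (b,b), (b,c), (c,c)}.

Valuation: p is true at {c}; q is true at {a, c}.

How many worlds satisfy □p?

a: successors {b, c}; p there: b:F, c:T. ✗
b: successors {a, b, c}; p there: a:F, b:F, c:T. ✗
c: successors {c}; p there: c:T. ✓
Satisfying worlds: {c}.

1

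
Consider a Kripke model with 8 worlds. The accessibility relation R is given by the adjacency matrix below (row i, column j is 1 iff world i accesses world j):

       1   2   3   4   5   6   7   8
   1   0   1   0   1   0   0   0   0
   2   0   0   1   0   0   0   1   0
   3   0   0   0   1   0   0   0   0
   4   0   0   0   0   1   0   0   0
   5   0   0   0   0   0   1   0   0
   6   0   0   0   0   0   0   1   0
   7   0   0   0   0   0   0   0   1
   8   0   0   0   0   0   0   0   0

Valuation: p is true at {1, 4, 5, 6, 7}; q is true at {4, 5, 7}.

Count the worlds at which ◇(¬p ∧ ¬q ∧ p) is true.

1: successors {2, 4}; ¬p ∧ ¬q ∧ p there: 2:F, 4:F. ✗
2: successors {3, 7}; ¬p ∧ ¬q ∧ p there: 3:F, 7:F. ✗
3: successors {4}; ¬p ∧ ¬q ∧ p there: 4:F. ✗
4: successors {5}; ¬p ∧ ¬q ∧ p there: 5:F. ✗
5: successors {6}; ¬p ∧ ¬q ∧ p there: 6:F. ✗
6: successors {7}; ¬p ∧ ¬q ∧ p there: 7:F. ✗
7: successors {8}; ¬p ∧ ¬q ∧ p there: 8:F. ✗
8: no successors, so ◇(¬p ∧ ¬q ∧ p) fails. ✗
Satisfying worlds: ∅.

0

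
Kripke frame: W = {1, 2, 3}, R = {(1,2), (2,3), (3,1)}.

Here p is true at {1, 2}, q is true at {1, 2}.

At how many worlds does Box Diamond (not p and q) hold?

0

1: successors {2}; Diamond (not p and q) there: 2:F. ✗
2: successors {3}; Diamond (not p and q) there: 3:F. ✗
3: successors {1}; Diamond (not p and q) there: 1:F. ✗
Satisfying worlds: ∅.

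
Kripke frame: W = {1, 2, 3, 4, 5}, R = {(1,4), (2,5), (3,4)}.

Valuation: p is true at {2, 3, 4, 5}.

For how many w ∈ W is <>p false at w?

2

1: successors {4}; p there: 4:T. ✓
2: successors {5}; p there: 5:T. ✓
3: successors {4}; p there: 4:T. ✓
4: no successors, so <>p fails. ✗
5: no successors, so <>p fails. ✗
Satisfying worlds: {1, 2, 3}.
So <>p fails at the other 2 worlds.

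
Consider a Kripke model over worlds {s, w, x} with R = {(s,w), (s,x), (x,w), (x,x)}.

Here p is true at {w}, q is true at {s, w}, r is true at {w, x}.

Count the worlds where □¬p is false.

2

s: successors {w, x}; ¬p there: w:F, x:T. ✗
w: no successors, so □¬p holds vacuously. ✓
x: successors {w, x}; ¬p there: w:F, x:T. ✗
Satisfying worlds: {w}.
So □¬p fails at the other 2 worlds.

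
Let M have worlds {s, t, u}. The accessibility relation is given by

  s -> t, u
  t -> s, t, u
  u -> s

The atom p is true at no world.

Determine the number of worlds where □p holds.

s: successors {t, u}; p there: t:F, u:F. ✗
t: successors {s, t, u}; p there: s:F, t:F, u:F. ✗
u: successors {s}; p there: s:F. ✗
Satisfying worlds: ∅.

0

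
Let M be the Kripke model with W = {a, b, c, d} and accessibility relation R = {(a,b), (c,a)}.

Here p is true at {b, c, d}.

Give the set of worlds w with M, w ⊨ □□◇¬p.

a: successors {b}; □◇¬p there: b:T. ✓
b: no successors, so □□◇¬p holds vacuously. ✓
c: successors {a}; □◇¬p there: a:F. ✗
d: no successors, so □□◇¬p holds vacuously. ✓

{a, b, d}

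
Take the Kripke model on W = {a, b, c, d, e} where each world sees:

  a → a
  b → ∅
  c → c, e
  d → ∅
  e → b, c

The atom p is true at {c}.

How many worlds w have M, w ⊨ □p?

2

a: successors {a}; p there: a:F. ✗
b: no successors, so □p holds vacuously. ✓
c: successors {c, e}; p there: c:T, e:F. ✗
d: no successors, so □p holds vacuously. ✓
e: successors {b, c}; p there: b:F, c:T. ✗
Satisfying worlds: {b, d}.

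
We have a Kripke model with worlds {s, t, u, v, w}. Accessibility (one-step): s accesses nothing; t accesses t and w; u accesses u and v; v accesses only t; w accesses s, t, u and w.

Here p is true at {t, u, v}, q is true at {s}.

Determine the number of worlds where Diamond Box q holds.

1

s: no successors, so Diamond Box q fails. ✗
t: successors {t, w}; Box q there: t:F, w:F. ✗
u: successors {u, v}; Box q there: u:F, v:F. ✗
v: successors {t}; Box q there: t:F. ✗
w: successors {s, t, u, w}; Box q there: s:T, t:F, u:F, w:F. ✓
Satisfying worlds: {w}.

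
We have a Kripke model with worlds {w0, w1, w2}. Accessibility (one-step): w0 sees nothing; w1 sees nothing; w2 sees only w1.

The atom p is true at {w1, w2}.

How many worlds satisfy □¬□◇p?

w0: no successors, so □¬□◇p holds vacuously. ✓
w1: no successors, so □¬□◇p holds vacuously. ✓
w2: successors {w1}; ¬□◇p there: w1:F. ✗
Satisfying worlds: {w0, w1}.

2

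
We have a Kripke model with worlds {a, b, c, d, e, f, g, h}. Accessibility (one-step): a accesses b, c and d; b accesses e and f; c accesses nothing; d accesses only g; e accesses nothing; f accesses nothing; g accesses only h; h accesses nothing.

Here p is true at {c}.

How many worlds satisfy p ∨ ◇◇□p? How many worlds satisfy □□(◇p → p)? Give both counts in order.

3 and 8

For p ∨ ◇◇□p:
a: p is F, ◇◇□p is T. ✓
b: p is F, ◇◇□p is F. ✗
c: p is T, ◇◇□p is F. ✓
d: p is F, ◇◇□p is T. ✓
e: p is F, ◇◇□p is F. ✗
f: p is F, ◇◇□p is F. ✗
g: p is F, ◇◇□p is F. ✗
h: p is F, ◇◇□p is F. ✗
— 3 worlds.
For □□(◇p → p):
a: successors {b, c, d}; □(◇p → p) there: b:T, c:T, d:T. ✓
b: successors {e, f}; □(◇p → p) there: e:T, f:T. ✓
c: no successors, so □□(◇p → p) holds vacuously. ✓
d: successors {g}; □(◇p → p) there: g:T. ✓
e: no successors, so □□(◇p → p) holds vacuously. ✓
f: no successors, so □□(◇p → p) holds vacuously. ✓
g: successors {h}; □(◇p → p) there: h:T. ✓
h: no successors, so □□(◇p → p) holds vacuously. ✓
— 8 worlds.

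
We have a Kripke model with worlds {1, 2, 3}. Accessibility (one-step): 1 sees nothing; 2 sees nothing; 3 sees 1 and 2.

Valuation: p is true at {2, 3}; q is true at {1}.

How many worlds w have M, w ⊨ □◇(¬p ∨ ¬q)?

2

1: no successors, so □◇(¬p ∨ ¬q) holds vacuously. ✓
2: no successors, so □◇(¬p ∨ ¬q) holds vacuously. ✓
3: successors {1, 2}; ◇(¬p ∨ ¬q) there: 1:F, 2:F. ✗
Satisfying worlds: {1, 2}.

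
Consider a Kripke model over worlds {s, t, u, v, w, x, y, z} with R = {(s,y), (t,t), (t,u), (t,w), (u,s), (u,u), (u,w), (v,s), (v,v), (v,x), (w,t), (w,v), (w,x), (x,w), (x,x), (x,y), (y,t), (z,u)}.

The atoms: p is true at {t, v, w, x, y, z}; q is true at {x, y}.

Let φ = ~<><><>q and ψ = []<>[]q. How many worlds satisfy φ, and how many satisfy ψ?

For ~<><><>q:
s: <><><>q is F. ✓
t: <><><>q is T. ✗
u: <><><>q is T. ✗
v: <><><>q is T. ✗
w: <><><>q is T. ✗
x: <><><>q is T. ✗
y: <><><>q is T. ✗
z: <><><>q is T. ✗
— 1 world.
For []<>[]q:
s: successors {y}; <>[]q there: y:F. ✗
t: successors {t, u, w}; <>[]q there: t:F, u:T, w:F. ✗
u: successors {s, u, w}; <>[]q there: s:F, u:T, w:F. ✗
v: successors {s, v, x}; <>[]q there: s:F, v:T, x:F. ✗
w: successors {t, v, x}; <>[]q there: t:F, v:T, x:F. ✗
x: successors {w, x, y}; <>[]q there: w:F, x:F, y:F. ✗
y: successors {t}; <>[]q there: t:F. ✗
z: successors {u}; <>[]q there: u:T. ✓
— 1 world.

1 and 1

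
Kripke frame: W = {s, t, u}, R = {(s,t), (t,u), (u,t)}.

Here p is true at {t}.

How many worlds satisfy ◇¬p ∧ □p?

s: ◇¬p is F, □p is T. ✗
t: ◇¬p is T, □p is F. ✗
u: ◇¬p is F, □p is T. ✗
Satisfying worlds: ∅.

0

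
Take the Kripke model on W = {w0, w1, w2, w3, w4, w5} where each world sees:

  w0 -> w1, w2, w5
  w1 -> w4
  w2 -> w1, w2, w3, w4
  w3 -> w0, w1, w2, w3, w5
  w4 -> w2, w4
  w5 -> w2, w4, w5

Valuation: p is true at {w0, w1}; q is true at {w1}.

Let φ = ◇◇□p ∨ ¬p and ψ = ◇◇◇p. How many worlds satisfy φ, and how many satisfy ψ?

4 and 6

For ◇◇□p ∨ ¬p:
w0: ◇◇□p is F, ¬p is F. ✗
w1: ◇◇□p is F, ¬p is F. ✗
w2: ◇◇□p is F, ¬p is T. ✓
w3: ◇◇□p is F, ¬p is T. ✓
w4: ◇◇□p is F, ¬p is T. ✓
w5: ◇◇□p is F, ¬p is T. ✓
— 4 worlds.
For ◇◇◇p:
w0: successors {w1, w2, w5}; ◇◇p there: w1:F, w2:T, w5:T. ✓
w1: successors {w4}; ◇◇p there: w4:T. ✓
w2: successors {w1, w2, w3, w4}; ◇◇p there: w1:F, w2:T, w3:T, w4:T. ✓
w3: successors {w0, w1, w2, w3, w5}; ◇◇p there: w0:T, w1:F, w2:T, w3:T, w5:T. ✓
w4: successors {w2, w4}; ◇◇p there: w2:T, w4:T. ✓
w5: successors {w2, w4, w5}; ◇◇p there: w2:T, w4:T, w5:T. ✓
— 6 worlds.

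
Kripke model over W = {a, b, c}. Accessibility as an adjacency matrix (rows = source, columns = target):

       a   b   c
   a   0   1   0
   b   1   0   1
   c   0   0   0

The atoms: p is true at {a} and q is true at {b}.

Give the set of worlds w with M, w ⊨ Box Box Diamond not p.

{b, c}

a: successors {b}; Box Diamond not p there: b:F. ✗
b: successors {a, c}; Box Diamond not p there: a:T, c:T. ✓
c: no successors, so Box Box Diamond not p holds vacuously. ✓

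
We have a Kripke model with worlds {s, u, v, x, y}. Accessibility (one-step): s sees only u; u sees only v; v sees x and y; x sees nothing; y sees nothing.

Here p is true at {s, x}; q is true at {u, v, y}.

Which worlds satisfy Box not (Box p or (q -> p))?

s: successors {u}; not (Box p or (q -> p)) there: u:T. ✓
u: successors {v}; not (Box p or (q -> p)) there: v:T. ✓
v: successors {x, y}; not (Box p or (q -> p)) there: x:F, y:F. ✗
x: no successors, so Box not (Box p or (q -> p)) holds vacuously. ✓
y: no successors, so Box not (Box p or (q -> p)) holds vacuously. ✓

{s, u, x, y}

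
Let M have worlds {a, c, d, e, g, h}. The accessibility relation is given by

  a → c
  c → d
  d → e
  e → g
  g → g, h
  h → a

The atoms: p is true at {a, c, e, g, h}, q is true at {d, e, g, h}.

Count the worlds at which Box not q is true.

2

a: successors {c}; not q there: c:T. ✓
c: successors {d}; not q there: d:F. ✗
d: successors {e}; not q there: e:F. ✗
e: successors {g}; not q there: g:F. ✗
g: successors {g, h}; not q there: g:F, h:F. ✗
h: successors {a}; not q there: a:T. ✓
Satisfying worlds: {a, h}.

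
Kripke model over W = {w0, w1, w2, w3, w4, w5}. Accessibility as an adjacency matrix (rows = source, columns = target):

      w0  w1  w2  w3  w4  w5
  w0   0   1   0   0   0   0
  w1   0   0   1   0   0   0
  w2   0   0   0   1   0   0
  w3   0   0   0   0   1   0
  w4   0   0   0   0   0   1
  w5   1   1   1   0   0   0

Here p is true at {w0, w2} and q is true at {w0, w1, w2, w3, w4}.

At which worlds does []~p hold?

w0: successors {w1}; ~p there: w1:T. ✓
w1: successors {w2}; ~p there: w2:F. ✗
w2: successors {w3}; ~p there: w3:T. ✓
w3: successors {w4}; ~p there: w4:T. ✓
w4: successors {w5}; ~p there: w5:T. ✓
w5: successors {w0, w1, w2}; ~p there: w0:F, w1:T, w2:F. ✗

{w0, w2, w3, w4}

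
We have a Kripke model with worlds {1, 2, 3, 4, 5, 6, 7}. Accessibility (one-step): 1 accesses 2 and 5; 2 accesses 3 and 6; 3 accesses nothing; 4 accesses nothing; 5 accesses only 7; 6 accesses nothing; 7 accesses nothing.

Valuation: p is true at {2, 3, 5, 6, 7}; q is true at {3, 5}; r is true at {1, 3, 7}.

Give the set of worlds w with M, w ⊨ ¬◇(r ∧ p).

1: ◇(r ∧ p) is F. ✓
2: ◇(r ∧ p) is T. ✗
3: ◇(r ∧ p) is F. ✓
4: ◇(r ∧ p) is F. ✓
5: ◇(r ∧ p) is T. ✗
6: ◇(r ∧ p) is F. ✓
7: ◇(r ∧ p) is F. ✓

{1, 3, 4, 6, 7}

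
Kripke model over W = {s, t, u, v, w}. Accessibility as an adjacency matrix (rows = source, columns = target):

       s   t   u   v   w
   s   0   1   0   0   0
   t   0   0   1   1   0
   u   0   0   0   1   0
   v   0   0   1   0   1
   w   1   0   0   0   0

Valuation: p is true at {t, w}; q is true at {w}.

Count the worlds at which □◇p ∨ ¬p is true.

s: □◇p is F, ¬p is T. ✓
t: □◇p is F, ¬p is F. ✗
u: □◇p is T, ¬p is T. ✓
v: □◇p is F, ¬p is T. ✓
w: □◇p is T, ¬p is F. ✓
Satisfying worlds: {s, u, v, w}.

4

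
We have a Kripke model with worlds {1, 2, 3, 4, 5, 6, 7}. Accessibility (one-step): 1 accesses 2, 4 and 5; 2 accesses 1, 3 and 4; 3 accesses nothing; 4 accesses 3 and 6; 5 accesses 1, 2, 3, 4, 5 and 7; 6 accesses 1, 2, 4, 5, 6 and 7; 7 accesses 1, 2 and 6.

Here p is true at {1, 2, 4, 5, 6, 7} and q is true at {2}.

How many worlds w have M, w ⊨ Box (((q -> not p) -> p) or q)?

4

1: successors {2, 4, 5}; ((q -> not p) -> p) or q there: 2:T, 4:T, 5:T. ✓
2: successors {1, 3, 4}; ((q -> not p) -> p) or q there: 1:T, 3:F, 4:T. ✗
3: no successors, so Box (((q -> not p) -> p) or q) holds vacuously. ✓
4: successors {3, 6}; ((q -> not p) -> p) or q there: 3:F, 6:T. ✗
5: successors {1, 2, 3, 4, 5, 7}; ((q -> not p) -> p) or q there: 1:T, 2:T, 3:F, 4:T, 5:T, 7:T. ✗
6: successors {1, 2, 4, 5, 6, 7}; ((q -> not p) -> p) or q there: 1:T, 2:T, 4:T, 5:T, 6:T, 7:T. ✓
7: successors {1, 2, 6}; ((q -> not p) -> p) or q there: 1:T, 2:T, 6:T. ✓
Satisfying worlds: {1, 3, 6, 7}.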